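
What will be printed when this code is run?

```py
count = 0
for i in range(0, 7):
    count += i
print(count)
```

21

i=0: count = 0+0 = 0
i=1: count = 0+1 = 1
i=2: count = 1+2 = 3
i=3: count = 3+3 = 6
i=4: count = 6+4 = 10
i=5: count = 10+5 = 15
i=6: count = 15+6 = 21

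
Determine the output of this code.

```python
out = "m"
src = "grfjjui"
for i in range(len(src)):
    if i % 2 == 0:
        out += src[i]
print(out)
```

mgfji

i=0: add 'g' → 'mg'
i=1: skip
i=2: add 'f' → 'mgf'
i=3: skip
i=4: add 'j' → 'mgfj'
i=5: skip
i=6: add 'i' → 'mgfji'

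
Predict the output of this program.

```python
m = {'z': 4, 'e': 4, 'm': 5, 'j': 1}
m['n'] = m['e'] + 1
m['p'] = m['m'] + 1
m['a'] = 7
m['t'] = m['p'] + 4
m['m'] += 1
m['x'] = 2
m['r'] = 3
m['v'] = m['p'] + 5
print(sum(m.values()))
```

59

m['n'] = m['e']+1 = 5 → {'z': 4, 'e': 4, 'm': 5, 'j': 1, 'n': 5}
m['p'] = m['m']+1 = 6 → {'z': 4, 'e': 4, 'm': 5, 'j': 1, 'n': 5, 'p': 6}
m['a'] = 7 → {'z': 4, 'e': 4, 'm': 5, 'j': 1, 'n': 5, 'p': 6, 'a': 7}
m['t'] = m['p']+4 = 10 → {'z': 4, 'e': 4, 'm': 5, 'j': 1, 'n': 5, 'p': 6, 'a': 7, 't': 10}
m['m'] = 5+1 = 6 → {'z': 4, 'e': 4, 'm': 6, 'j': 1, 'n': 5, 'p': 6, 'a': 7, 't': 10}
m['x'] = 2 → {'z': 4, 'e': 4, 'm': 6, 'j': 1, 'n': 5, 'p': 6, 'a': 7, 't': 10, 'x': 2}
m['r'] = 3 → {'z': 4, 'e': 4, 'm': 6, 'j': 1, 'n': 5, 'p': 6, 'a': 7, 't': 10, 'x': 2, 'r': 3}
m['v'] = m['p']+5 = 11 → {'z': 4, 'e': 4, 'm': 6, 'j': 1, 'n': 5, 'p': 6, 'a': 7, 't': 10, 'x': 2, 'r': 3, 'v': 11}
sum of values = 59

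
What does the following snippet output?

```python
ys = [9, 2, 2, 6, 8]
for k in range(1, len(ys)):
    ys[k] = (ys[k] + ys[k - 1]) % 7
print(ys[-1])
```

k=1: ys[1] = (2+9)%7 = 4 → [9, 4, 2, 6, 8]
k=2: ys[2] = (2+4)%7 = 6 → [9, 4, 6, 6, 8]
k=3: ys[3] = (6+6)%7 = 5 → [9, 4, 6, 5, 8]
k=4: ys[4] = (8+5)%7 = 6 → [9, 4, 6, 5, 6]

6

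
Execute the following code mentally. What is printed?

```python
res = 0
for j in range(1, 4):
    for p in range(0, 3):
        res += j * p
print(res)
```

j=1,p=0: res = 0+0 = 0
j=1,p=1: res = 0+1 = 1
j=1,p=2: res = 1+2 = 3
j=2,p=0: res = 3+0 = 3
j=2,p=1: res = 3+2 = 5
j=2,p=2: res = 5+4 = 9
j=3,p=0: res = 9+0 = 9
j=3,p=1: res = 9+3 = 12
j=3,p=2: res = 12+6 = 18

18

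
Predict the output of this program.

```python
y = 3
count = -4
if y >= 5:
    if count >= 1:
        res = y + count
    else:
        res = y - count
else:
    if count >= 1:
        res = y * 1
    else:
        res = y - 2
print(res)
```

y=3, count=-4
y >= 5 is False; count >= 1 is False
→ res = y - 2 = 1

1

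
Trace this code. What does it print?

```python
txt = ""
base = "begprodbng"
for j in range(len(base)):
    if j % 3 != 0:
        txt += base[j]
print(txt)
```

egrobn

j=0: skip
j=1: add 'e' → 'e'
j=2: add 'g' → 'eg'
j=3: skip
j=4: add 'r' → 'egr'
j=5: add 'o' → 'egro'
j=6: skip
j=7: add 'b' → 'egrob'
j=8: add 'n' → 'egrobn'
j=9: skip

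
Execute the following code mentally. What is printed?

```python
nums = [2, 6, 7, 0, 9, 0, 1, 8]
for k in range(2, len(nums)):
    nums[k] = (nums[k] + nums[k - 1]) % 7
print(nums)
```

k=2: nums[2] = (7+6)%7 = 6 → [2, 6, 6, 0, 9, 0, 1, 8]
k=3: nums[3] = (0+6)%7 = 6 → [2, 6, 6, 6, 9, 0, 1, 8]
k=4: nums[4] = (9+6)%7 = 1 → [2, 6, 6, 6, 1, 0, 1, 8]
k=5: nums[5] = (0+1)%7 = 1 → [2, 6, 6, 6, 1, 1, 1, 8]
k=6: nums[6] = (1+1)%7 = 2 → [2, 6, 6, 6, 1, 1, 2, 8]
k=7: nums[7] = (8+2)%7 = 3 → [2, 6, 6, 6, 1, 1, 2, 3]

[2, 6, 6, 6, 1, 1, 2, 3]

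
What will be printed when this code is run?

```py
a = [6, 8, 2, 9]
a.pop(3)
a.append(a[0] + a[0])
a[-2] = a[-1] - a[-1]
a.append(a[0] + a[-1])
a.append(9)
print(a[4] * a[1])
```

144

pop(3) removes 9 → [6, 8, 2]
append a[0]+a[0] = 6+6 = 12 → [6, 8, 2, 12]
a[-2] = a[-1]-a[-1] = 12-12 = 0 → [6, 8, 0, 12]
append a[0]+a[-1] = 6+12 = 18 → [6, 8, 0, 12, 18]
append 9 → [6, 8, 0, 12, 18, 9]
a[4]*a[1] = 18*8 = 144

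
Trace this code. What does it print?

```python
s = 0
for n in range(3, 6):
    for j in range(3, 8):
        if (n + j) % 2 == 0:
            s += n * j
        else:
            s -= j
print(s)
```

n=3,j=3: even sum, s = 0+9 = 9
n=3,j=4: odd sum, s = 9-4 = 5
n=3,j=5: even sum, s = 5+15 = 20
n=3,j=6: odd sum, s = 20-6 = 14
n=3,j=7: even sum, s = 14+21 = 35
n=4,j=3: odd sum, s = 35-3 = 32
n=4,j=4: even sum, s = 32+16 = 48
n=4,j=5: odd sum, s = 48-5 = 43
n=4,j=6: even sum, s = 43+24 = 67
n=4,j=7: odd sum, s = 67-7 = 60
n=5,j=3: even sum, s = 60+15 = 75
n=5,j=4: odd sum, s = 75-4 = 71
n=5,j=5: even sum, s = 71+25 = 96
n=5,j=6: odd sum, s = 96-6 = 90
n=5,j=7: even sum, s = 90+35 = 125

125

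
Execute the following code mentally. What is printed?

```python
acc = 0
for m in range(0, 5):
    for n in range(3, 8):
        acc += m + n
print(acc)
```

m=0,n=3: acc = 0+3 = 3
m=0,n=4: acc = 3+4 = 7
m=0,n=5: acc = 7+5 = 12
m=0,n=6: acc = 12+6 = 18
m=0,n=7: acc = 18+7 = 25
m=1,n=3: acc = 25+4 = 29
m=1,n=4: acc = 29+5 = 34
m=1,n=5: acc = 34+6 = 40
m=1,n=6: acc = 40+7 = 47
m=1,n=7: acc = 47+8 = 55
m=2,n=3: acc = 55+5 = 60
m=2,n=4: acc = 60+6 = 66
m=2,n=5: acc = 66+7 = 73
m=2,n=6: acc = 73+8 = 81
m=2,n=7: acc = 81+9 = 90
m=3,n=3: acc = 90+6 = 96
m=3,n=4: acc = 96+7 = 103
m=3,n=5: acc = 103+8 = 111
m=3,n=6: acc = 111+9 = 120
m=3,n=7: acc = 120+10 = 130
m=4,n=3: acc = 130+7 = 137
m=4,n=4: acc = 137+8 = 145
m=4,n=5: acc = 145+9 = 154
m=4,n=6: acc = 154+10 = 164
m=4,n=7: acc = 164+11 = 175

175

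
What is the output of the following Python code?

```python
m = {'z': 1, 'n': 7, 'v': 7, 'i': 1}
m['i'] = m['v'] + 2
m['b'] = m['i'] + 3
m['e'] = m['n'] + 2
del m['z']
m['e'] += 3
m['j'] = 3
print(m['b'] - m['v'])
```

m['i'] = m['v']+2 = 9 → {'z': 1, 'n': 7, 'v': 7, 'i': 9}
m['b'] = m['i']+3 = 12 → {'z': 1, 'n': 7, 'v': 7, 'i': 9, 'b': 12}
m['e'] = m['n']+2 = 9 → {'z': 1, 'n': 7, 'v': 7, 'i': 9, 'b': 12, 'e': 9}
del 'z' → {'n': 7, 'v': 7, 'i': 9, 'b': 12, 'e': 9}
m['e'] = 9+3 = 12 → {'n': 7, 'v': 7, 'i': 9, 'b': 12, 'e': 12}
m['j'] = 3 → {'n': 7, 'v': 7, 'i': 9, 'b': 12, 'e': 12, 'j': 3}
m['b']-m['v'] = 12-7 = 5

5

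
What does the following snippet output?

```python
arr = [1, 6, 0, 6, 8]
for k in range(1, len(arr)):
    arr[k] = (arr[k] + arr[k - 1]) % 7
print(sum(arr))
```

k=1: arr[1] = (6+1)%7 = 0 → [1, 0, 0, 6, 8]
k=2: arr[2] = (0+0)%7 = 0 → [1, 0, 0, 6, 8]
k=3: arr[3] = (6+0)%7 = 6 → [1, 0, 0, 6, 8]
k=4: arr[4] = (8+6)%7 = 0 → [1, 0, 0, 6, 0]
sum = 7

7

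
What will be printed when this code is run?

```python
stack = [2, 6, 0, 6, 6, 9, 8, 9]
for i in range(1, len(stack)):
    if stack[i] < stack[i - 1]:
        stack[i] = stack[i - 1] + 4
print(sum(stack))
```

128

i=1: 6>=2, unchanged → [2, 6, 0, 6, 6, 9, 8, 9]
i=2: 0<6, stack[2] = 6+4 = 10 → [2, 6, 10, 6, 6, 9, 8, 9]
i=3: 6<10, stack[3] = 10+4 = 14 → [2, 6, 10, 14, 6, 9, 8, 9]
i=4: 6<14, stack[4] = 14+4 = 18 → [2, 6, 10, 14, 18, 9, 8, 9]
i=5: 9<18, stack[5] = 18+4 = 22 → [2, 6, 10, 14, 18, 22, 8, 9]
i=6: 8<22, stack[6] = 22+4 = 26 → [2, 6, 10, 14, 18, 22, 26, 9]
i=7: 9<26, stack[7] = 26+4 = 30 → [2, 6, 10, 14, 18, 22, 26, 30]
sum = 128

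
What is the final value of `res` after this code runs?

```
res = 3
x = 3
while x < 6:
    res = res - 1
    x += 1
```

x=3: res = 3-1 = 2
x=4: res = 2-1 = 1
x=5: res = 1-1 = 0

0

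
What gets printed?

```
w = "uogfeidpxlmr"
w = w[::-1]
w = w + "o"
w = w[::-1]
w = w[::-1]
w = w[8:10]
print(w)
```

reverse → 'rmlxpdiefgou'
+ 'o' → 'rmlxpdiefgouo'
reverse → 'ouogfeidpxlmr'
reverse → 'rmlxpdiefgouo'
slice [8:10] → 'fg'

fg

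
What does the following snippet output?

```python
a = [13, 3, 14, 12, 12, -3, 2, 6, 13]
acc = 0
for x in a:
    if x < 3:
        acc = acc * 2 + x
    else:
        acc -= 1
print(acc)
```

-26

x=13: not <3, acc = 0-1 = -1
x=3: not <3, acc = (-1)-1 = -2
x=14: not <3, acc = (-2)-1 = -3
x=12: not <3, acc = (-3)-1 = -4
x=12: not <3, acc = (-4)-1 = -5
x=-3: <3, acc = (-5)*2+(-3) = -13
x=2: <3, acc = (-13)*2+2 = -24
x=6: not <3, acc = (-24)-1 = -25
x=13: not <3, acc = (-25)-1 = -26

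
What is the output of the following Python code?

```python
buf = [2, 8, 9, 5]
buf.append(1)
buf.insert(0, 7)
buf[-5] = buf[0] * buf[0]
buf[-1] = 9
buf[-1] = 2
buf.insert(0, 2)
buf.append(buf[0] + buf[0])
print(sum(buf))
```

append 1 → [2, 8, 9, 5, 1]
insert 7 at 0 → [7, 2, 8, 9, 5, 1]
buf[-5] = buf[0]*buf[0] = 7*7 = 49 → [7, 49, 8, 9, 5, 1]
buf[-1] = 9 → [7, 49, 8, 9, 5, 9]
buf[-1] = 2 → [7, 49, 8, 9, 5, 2]
insert 2 at 0 → [2, 7, 49, 8, 9, 5, 2]
append buf[0]+buf[0] = 2+2 = 4 → [2, 7, 49, 8, 9, 5, 2, 4]
sum = 86

86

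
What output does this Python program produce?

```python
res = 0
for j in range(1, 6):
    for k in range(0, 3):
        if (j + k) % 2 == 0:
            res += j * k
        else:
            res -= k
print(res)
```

13

j=1,k=0: odd sum, res = 0-0 = 0
j=1,k=1: even sum, res = 0+1 = 1
j=1,k=2: odd sum, res = 1-2 = -1
j=2,k=0: even sum, res = (-1)+0 = -1
j=2,k=1: odd sum, res = (-1)-1 = -2
j=2,k=2: even sum, res = (-2)+4 = 2
j=3,k=0: odd sum, res = 2-0 = 2
j=3,k=1: even sum, res = 2+3 = 5
j=3,k=2: odd sum, res = 5-2 = 3
j=4,k=0: even sum, res = 3+0 = 3
j=4,k=1: odd sum, res = 3-1 = 2
j=4,k=2: even sum, res = 2+8 = 10
j=5,k=0: odd sum, res = 10-0 = 10
j=5,k=1: even sum, res = 10+5 = 15
j=5,k=2: odd sum, res = 15-2 = 13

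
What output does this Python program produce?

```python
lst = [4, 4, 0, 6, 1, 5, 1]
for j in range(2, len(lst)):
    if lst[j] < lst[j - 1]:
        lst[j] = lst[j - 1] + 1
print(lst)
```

j=2: 0<4, lst[2] = 4+1 = 5 → [4, 4, 5, 6, 1, 5, 1]
j=3: 6>=5, unchanged → [4, 4, 5, 6, 1, 5, 1]
j=4: 1<6, lst[4] = 6+1 = 7 → [4, 4, 5, 6, 7, 5, 1]
j=5: 5<7, lst[5] = 7+1 = 8 → [4, 4, 5, 6, 7, 8, 1]
j=6: 1<8, lst[6] = 8+1 = 9 → [4, 4, 5, 6, 7, 8, 9]

[4, 4, 5, 6, 7, 8, 9]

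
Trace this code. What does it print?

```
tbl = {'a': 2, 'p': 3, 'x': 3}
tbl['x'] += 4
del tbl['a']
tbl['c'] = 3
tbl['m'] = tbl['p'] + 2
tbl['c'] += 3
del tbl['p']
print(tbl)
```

{'x': 7, 'c': 6, 'm': 5}

tbl['x'] = 3+4 = 7 → {'a': 2, 'p': 3, 'x': 7}
del 'a' → {'p': 3, 'x': 7}
tbl['c'] = 3 → {'p': 3, 'x': 7, 'c': 3}
tbl['m'] = tbl['p']+2 = 5 → {'p': 3, 'x': 7, 'c': 3, 'm': 5}
tbl['c'] = 3+3 = 6 → {'p': 3, 'x': 7, 'c': 6, 'm': 5}
del 'p' → {'x': 7, 'c': 6, 'm': 5}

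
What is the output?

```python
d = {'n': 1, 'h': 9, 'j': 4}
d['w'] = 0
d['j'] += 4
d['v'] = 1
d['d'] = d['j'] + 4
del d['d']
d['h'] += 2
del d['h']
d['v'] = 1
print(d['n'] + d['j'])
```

d['w'] = 0 → {'n': 1, 'h': 9, 'j': 4, 'w': 0}
d['j'] = 4+4 = 8 → {'n': 1, 'h': 9, 'j': 8, 'w': 0}
d['v'] = 1 → {'n': 1, 'h': 9, 'j': 8, 'w': 0, 'v': 1}
d['d'] = d['j']+4 = 12 → {'n': 1, 'h': 9, 'j': 8, 'w': 0, 'v': 1, 'd': 12}
del 'd' → {'n': 1, 'h': 9, 'j': 8, 'w': 0, 'v': 1}
d['h'] = 9+2 = 11 → {'n': 1, 'h': 11, 'j': 8, 'w': 0, 'v': 1}
del 'h' → {'n': 1, 'j': 8, 'w': 0, 'v': 1}
d['v'] = 1 → {'n': 1, 'j': 8, 'w': 0, 'v': 1}
d['n']+d['j'] = 1+8 = 9

9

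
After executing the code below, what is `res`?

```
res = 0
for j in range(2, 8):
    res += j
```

27

j=2: res = 0+2 = 2
j=3: res = 2+3 = 5
j=4: res = 5+4 = 9
j=5: res = 9+5 = 14
j=6: res = 14+6 = 20
j=7: res = 20+7 = 27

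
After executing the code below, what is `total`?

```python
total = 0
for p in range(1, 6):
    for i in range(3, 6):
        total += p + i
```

105

p=1,i=3: total = 0+4 = 4
p=1,i=4: total = 4+5 = 9
p=1,i=5: total = 9+6 = 15
p=2,i=3: total = 15+5 = 20
p=2,i=4: total = 20+6 = 26
p=2,i=5: total = 26+7 = 33
p=3,i=3: total = 33+6 = 39
p=3,i=4: total = 39+7 = 46
p=3,i=5: total = 46+8 = 54
p=4,i=3: total = 54+7 = 61
p=4,i=4: total = 61+8 = 69
p=4,i=5: total = 69+9 = 78
p=5,i=3: total = 78+8 = 86
p=5,i=4: total = 86+9 = 95
p=5,i=5: total = 95+10 = 105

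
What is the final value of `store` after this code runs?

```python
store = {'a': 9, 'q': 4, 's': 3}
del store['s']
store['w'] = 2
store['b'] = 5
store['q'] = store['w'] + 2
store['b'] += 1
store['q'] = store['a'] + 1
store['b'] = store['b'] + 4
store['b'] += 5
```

{'a': 9, 'q': 10, 'w': 2, 'b': 15}

del 's' → {'a': 9, 'q': 4}
store['w'] = 2 → {'a': 9, 'q': 4, 'w': 2}
store['b'] = 5 → {'a': 9, 'q': 4, 'w': 2, 'b': 5}
store['q'] = store['w']+2 = 4 → {'a': 9, 'q': 4, 'w': 2, 'b': 5}
store['b'] = 5+1 = 6 → {'a': 9, 'q': 4, 'w': 2, 'b': 6}
store['q'] = store['a']+1 = 10 → {'a': 9, 'q': 10, 'w': 2, 'b': 6}
store['b'] = store['b']+4 = 10 → {'a': 9, 'q': 10, 'w': 2, 'b': 10}
store['b'] = 10+5 = 15 → {'a': 9, 'q': 10, 'w': 2, 'b': 15}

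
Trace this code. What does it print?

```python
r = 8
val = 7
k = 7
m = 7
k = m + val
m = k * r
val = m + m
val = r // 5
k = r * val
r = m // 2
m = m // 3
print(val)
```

1

k = 7+7 = 14
m = 14*8 = 112
val = 112+112 = 224
val = 8//5 = 1
k = 8*1 = 8
r = 112//2 = 56
m = 112//3 = 37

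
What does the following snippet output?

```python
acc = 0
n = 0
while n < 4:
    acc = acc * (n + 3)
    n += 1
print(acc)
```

n=0: acc = 0*3 = 0
n=1: acc = 0*4 = 0
n=2: acc = 0*5 = 0
n=3: acc = 0*6 = 0

0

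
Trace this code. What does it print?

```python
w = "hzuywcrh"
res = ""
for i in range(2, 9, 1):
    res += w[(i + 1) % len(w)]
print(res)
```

i=2: add w[3]='y' → 'y'
i=3: add w[4]='w' → 'yw'
i=4: add w[5]='c' → 'ywc'
i=5: add w[6]='r' → 'ywcr'
i=6: add w[7]='h' → 'ywcrh'
i=7: add w[0]='h' → 'ywcrhh'
i=8: add w[1]='z' → 'ywcrhhz'

ywcrhhz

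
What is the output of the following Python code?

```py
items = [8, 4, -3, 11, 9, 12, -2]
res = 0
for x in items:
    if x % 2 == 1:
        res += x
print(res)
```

17

x=8: not odd
x=4: not odd
x=-3: odd, res = 0+(-3) = -3
x=11: odd, res = (-3)+11 = 8
x=9: odd, res = 8+9 = 17
x=12: not odd
x=-2: not odd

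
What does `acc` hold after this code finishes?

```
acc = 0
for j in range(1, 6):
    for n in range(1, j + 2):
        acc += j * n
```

210

j=1,n=1: acc = 0+1 = 1
j=1,n=2: acc = 1+2 = 3
j=2,n=1: acc = 3+2 = 5
j=2,n=2: acc = 5+4 = 9
j=2,n=3: acc = 9+6 = 15
j=3,n=1: acc = 15+3 = 18
j=3,n=2: acc = 18+6 = 24
j=3,n=3: acc = 24+9 = 33
j=3,n=4: acc = 33+12 = 45
j=4,n=1: acc = 45+4 = 49
j=4,n=2: acc = 49+8 = 57
j=4,n=3: acc = 57+12 = 69
j=4,n=4: acc = 69+16 = 85
j=4,n=5: acc = 85+20 = 105
j=5,n=1: acc = 105+5 = 110
j=5,n=2: acc = 110+10 = 120
j=5,n=3: acc = 120+15 = 135
j=5,n=4: acc = 135+20 = 155
j=5,n=5: acc = 155+25 = 180
j=5,n=6: acc = 180+30 = 210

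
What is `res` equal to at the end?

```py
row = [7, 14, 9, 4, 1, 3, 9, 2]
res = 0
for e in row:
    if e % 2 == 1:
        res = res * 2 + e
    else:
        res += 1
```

228

e=7: odd, res = 0*2+7 = 7
e=14: not odd, res = 7+1 = 8
e=9: odd, res = 8*2+9 = 25
e=4: not odd, res = 25+1 = 26
e=1: odd, res = 26*2+1 = 53
e=3: odd, res = 53*2+3 = 109
e=9: odd, res = 109*2+9 = 227
e=2: not odd, res = 227+1 = 228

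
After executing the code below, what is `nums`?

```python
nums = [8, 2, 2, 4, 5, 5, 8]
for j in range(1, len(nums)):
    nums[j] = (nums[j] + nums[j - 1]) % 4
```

[8, 2, 0, 0, 1, 2, 2]

j=1: nums[1] = (2+8)%4 = 2 → [8, 2, 2, 4, 5, 5, 8]
j=2: nums[2] = (2+2)%4 = 0 → [8, 2, 0, 4, 5, 5, 8]
j=3: nums[3] = (4+0)%4 = 0 → [8, 2, 0, 0, 5, 5, 8]
j=4: nums[4] = (5+0)%4 = 1 → [8, 2, 0, 0, 1, 5, 8]
j=5: nums[5] = (5+1)%4 = 2 → [8, 2, 0, 0, 1, 2, 8]
j=6: nums[6] = (8+2)%4 = 2 → [8, 2, 0, 0, 1, 2, 2]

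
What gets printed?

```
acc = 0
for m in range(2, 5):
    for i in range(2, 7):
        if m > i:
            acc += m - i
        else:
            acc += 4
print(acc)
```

52

m=2,i=2: not 2>2, acc = 0+4 = 4
m=2,i=3: not 2>3, acc = 4+4 = 8
m=2,i=4: not 2>4, acc = 8+4 = 12
m=2,i=5: not 2>5, acc = 12+4 = 16
m=2,i=6: not 2>6, acc = 16+4 = 20
m=3,i=2: 3>2, acc = 20+1 = 21
m=3,i=3: not 3>3, acc = 21+4 = 25
m=3,i=4: not 3>4, acc = 25+4 = 29
m=3,i=5: not 3>5, acc = 29+4 = 33
m=3,i=6: not 3>6, acc = 33+4 = 37
m=4,i=2: 4>2, acc = 37+2 = 39
m=4,i=3: 4>3, acc = 39+1 = 40
m=4,i=4: not 4>4, acc = 40+4 = 44
m=4,i=5: not 4>5, acc = 44+4 = 48
m=4,i=6: not 4>6, acc = 48+4 = 52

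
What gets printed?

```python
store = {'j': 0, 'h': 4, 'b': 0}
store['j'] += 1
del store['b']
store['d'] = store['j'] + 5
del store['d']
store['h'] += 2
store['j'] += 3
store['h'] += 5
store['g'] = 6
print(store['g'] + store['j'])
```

store['j'] = 0+1 = 1 → {'j': 1, 'h': 4, 'b': 0}
del 'b' → {'j': 1, 'h': 4}
store['d'] = store['j']+5 = 6 → {'j': 1, 'h': 4, 'd': 6}
del 'd' → {'j': 1, 'h': 4}
store['h'] = 4+2 = 6 → {'j': 1, 'h': 6}
store['j'] = 1+3 = 4 → {'j': 4, 'h': 6}
store['h'] = 6+5 = 11 → {'j': 4, 'h': 11}
store['g'] = 6 → {'j': 4, 'h': 11, 'g': 6}
store['g']+store['j'] = 6+4 = 10

10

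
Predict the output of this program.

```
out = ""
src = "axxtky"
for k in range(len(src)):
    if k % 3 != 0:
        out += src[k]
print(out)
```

xxky

k=0: skip
k=1: add 'x' → 'x'
k=2: add 'x' → 'xx'
k=3: skip
k=4: add 'k' → 'xxk'
k=5: add 'y' → 'xxky'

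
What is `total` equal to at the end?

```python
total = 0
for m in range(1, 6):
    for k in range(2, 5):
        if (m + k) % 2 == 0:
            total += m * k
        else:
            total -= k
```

m=1,k=2: odd sum, total = 0-2 = -2
m=1,k=3: even sum, total = (-2)+3 = 1
m=1,k=4: odd sum, total = 1-4 = -3
m=2,k=2: even sum, total = (-3)+4 = 1
m=2,k=3: odd sum, total = 1-3 = -2
m=2,k=4: even sum, total = (-2)+8 = 6
m=3,k=2: odd sum, total = 6-2 = 4
m=3,k=3: even sum, total = 4+9 = 13
m=3,k=4: odd sum, total = 13-4 = 9
m=4,k=2: even sum, total = 9+8 = 17
m=4,k=3: odd sum, total = 17-3 = 14
m=4,k=4: even sum, total = 14+16 = 30
m=5,k=2: odd sum, total = 30-2 = 28
m=5,k=3: even sum, total = 28+15 = 43
m=5,k=4: odd sum, total = 43-4 = 39

39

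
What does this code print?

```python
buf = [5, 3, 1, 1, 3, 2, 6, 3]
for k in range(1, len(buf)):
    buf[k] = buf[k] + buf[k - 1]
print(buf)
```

[5, 8, 9, 10, 13, 15, 21, 24]

k=1: buf[1] = 3+5 = 8 → [5, 8, 1, 1, 3, 2, 6, 3]
k=2: buf[2] = 1+8 = 9 → [5, 8, 9, 1, 3, 2, 6, 3]
k=3: buf[3] = 1+9 = 10 → [5, 8, 9, 10, 3, 2, 6, 3]
k=4: buf[4] = 3+10 = 13 → [5, 8, 9, 10, 13, 2, 6, 3]
k=5: buf[5] = 2+13 = 15 → [5, 8, 9, 10, 13, 15, 6, 3]
k=6: buf[6] = 6+15 = 21 → [5, 8, 9, 10, 13, 15, 21, 3]
k=7: buf[7] = 3+21 = 24 → [5, 8, 9, 10, 13, 15, 21, 24]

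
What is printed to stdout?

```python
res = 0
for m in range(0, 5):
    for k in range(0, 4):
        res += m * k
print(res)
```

60

m=0,k=0: res = 0+0 = 0
m=0,k=1: res = 0+0 = 0
m=0,k=2: res = 0+0 = 0
m=0,k=3: res = 0+0 = 0
m=1,k=0: res = 0+0 = 0
m=1,k=1: res = 0+1 = 1
m=1,k=2: res = 1+2 = 3
m=1,k=3: res = 3+3 = 6
m=2,k=0: res = 6+0 = 6
m=2,k=1: res = 6+2 = 8
m=2,k=2: res = 8+4 = 12
m=2,k=3: res = 12+6 = 18
m=3,k=0: res = 18+0 = 18
m=3,k=1: res = 18+3 = 21
m=3,k=2: res = 21+6 = 27
m=3,k=3: res = 27+9 = 36
m=4,k=0: res = 36+0 = 36
m=4,k=1: res = 36+4 = 40
m=4,k=2: res = 40+8 = 48
m=4,k=3: res = 48+12 = 60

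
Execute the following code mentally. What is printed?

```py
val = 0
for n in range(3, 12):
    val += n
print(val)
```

n=3: val = 0+3 = 3
n=4: val = 3+4 = 7
n=5: val = 7+5 = 12
n=6: val = 12+6 = 18
n=7: val = 18+7 = 25
n=8: val = 25+8 = 33
n=9: val = 33+9 = 42
n=10: val = 42+10 = 52
n=11: val = 52+11 = 63

63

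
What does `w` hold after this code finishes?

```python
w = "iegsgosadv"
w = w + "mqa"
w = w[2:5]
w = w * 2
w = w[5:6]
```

'g'

+ 'mqa' → 'iegsgosadvmqa'
slice [2:5] → 'gsg'
repeat ×2 → 'gsggsg'
slice [5:6] → 'g'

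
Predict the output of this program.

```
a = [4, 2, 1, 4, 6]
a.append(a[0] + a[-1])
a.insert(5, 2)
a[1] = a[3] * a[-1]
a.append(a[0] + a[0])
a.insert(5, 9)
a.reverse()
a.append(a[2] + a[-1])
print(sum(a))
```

90

append a[0]+a[-1] = 4+6 = 10 → [4, 2, 1, 4, 6, 10]
insert 2 at 5 → [4, 2, 1, 4, 6, 2, 10]
a[1] = a[3]*a[-1] = 4*10 = 40 → [4, 40, 1, 4, 6, 2, 10]
append a[0]+a[0] = 4+4 = 8 → [4, 40, 1, 4, 6, 2, 10, 8]
insert 9 at 5 → [4, 40, 1, 4, 6, 9, 2, 10, 8]
reverse → [8, 10, 2, 9, 6, 4, 1, 40, 4]
append a[2]+a[-1] = 2+4 = 6 → [8, 10, 2, 9, 6, 4, 1, 40, 4, 6]
sum = 90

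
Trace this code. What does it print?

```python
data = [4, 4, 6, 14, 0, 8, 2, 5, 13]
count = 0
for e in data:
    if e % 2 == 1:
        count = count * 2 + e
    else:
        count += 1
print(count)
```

e=4: not odd, count = 0+1 = 1
e=4: not odd, count = 1+1 = 2
e=6: not odd, count = 2+1 = 3
e=14: not odd, count = 3+1 = 4
e=0: not odd, count = 4+1 = 5
e=8: not odd, count = 5+1 = 6
e=2: not odd, count = 6+1 = 7
e=5: odd, count = 7*2+5 = 19
e=13: odd, count = 19*2+13 = 51

51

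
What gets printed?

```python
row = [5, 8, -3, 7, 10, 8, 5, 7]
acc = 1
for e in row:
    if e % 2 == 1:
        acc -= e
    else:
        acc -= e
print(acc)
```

e=5: odd, acc = 1-5 = -4
e=8: not odd, acc = (-4)-8 = -12
e=-3: odd, acc = (-12)-(-3) = -9
e=7: odd, acc = (-9)-7 = -16
e=10: not odd, acc = (-16)-10 = -26
e=8: not odd, acc = (-26)-8 = -34
e=5: odd, acc = (-34)-5 = -39
e=7: odd, acc = (-39)-7 = -46

-46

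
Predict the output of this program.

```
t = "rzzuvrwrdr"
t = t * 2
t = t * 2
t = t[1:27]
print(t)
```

zzuvrwrdrrzzuvrwrdrrzzuvrw

repeat ×2 → 'rzzuvrwrdrrzzuvrwrdr'
repeat ×2 → 'rzzuvrwrdrrzzuvrwrdrrzzuvrwrdrrzzuvrwrdr'
slice [1:27] → 'zzuvrwrdrrzzuvrwrdrrzzuvrw'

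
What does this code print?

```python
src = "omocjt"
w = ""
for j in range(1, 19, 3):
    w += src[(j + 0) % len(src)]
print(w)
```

j=1: add src[1]='m' → 'm'
j=4: add src[4]='j' → 'mj'
j=7: add src[1]='m' → 'mjm'
j=10: add src[4]='j' → 'mjmj'
j=13: add src[1]='m' → 'mjmjm'
j=16: add src[4]='j' → 'mjmjmj'

mjmjmj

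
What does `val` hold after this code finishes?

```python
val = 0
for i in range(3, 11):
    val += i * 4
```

i=3: val = 0+3*4 = 12
i=4: val = 12+4*4 = 28
i=5: val = 28+5*4 = 48
i=6: val = 48+6*4 = 72
i=7: val = 72+7*4 = 100
i=8: val = 100+8*4 = 132
i=9: val = 132+9*4 = 168
i=10: val = 168+10*4 = 208

208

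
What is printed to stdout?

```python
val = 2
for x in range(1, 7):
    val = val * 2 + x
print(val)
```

248

x=1: val = 2*2+1 = 5
x=2: val = 5*2+2 = 12
x=3: val = 12*2+3 = 27
x=4: val = 27*2+4 = 58
x=5: val = 58*2+5 = 121
x=6: val = 121*2+6 = 248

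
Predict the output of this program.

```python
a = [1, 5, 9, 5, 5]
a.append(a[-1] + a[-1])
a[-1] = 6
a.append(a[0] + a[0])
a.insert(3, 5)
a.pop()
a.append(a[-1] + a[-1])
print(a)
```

append a[-1]+a[-1] = 5+5 = 10 → [1, 5, 9, 5, 5, 10]
a[-1] = 6 → [1, 5, 9, 5, 5, 6]
append a[0]+a[0] = 1+1 = 2 → [1, 5, 9, 5, 5, 6, 2]
insert 5 at 3 → [1, 5, 9, 5, 5, 5, 6, 2]
pop() removes 2 → [1, 5, 9, 5, 5, 5, 6]
append a[-1]+a[-1] = 6+6 = 12 → [1, 5, 9, 5, 5, 5, 6, 12]

[1, 5, 9, 5, 5, 5, 6, 12]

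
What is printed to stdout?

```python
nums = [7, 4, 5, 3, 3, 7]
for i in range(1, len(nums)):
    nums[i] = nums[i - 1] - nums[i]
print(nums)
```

i=1: nums[1] = 7-4 = 3 → [7, 3, 5, 3, 3, 7]
i=2: nums[2] = 3-5 = -2 → [7, 3, -2, 3, 3, 7]
i=3: nums[3] = (-2)-3 = -5 → [7, 3, -2, -5, 3, 7]
i=4: nums[4] = (-5)-3 = -8 → [7, 3, -2, -5, -8, 7]
i=5: nums[5] = (-8)-7 = -15 → [7, 3, -2, -5, -8, -15]

[7, 3, -2, -5, -8, -15]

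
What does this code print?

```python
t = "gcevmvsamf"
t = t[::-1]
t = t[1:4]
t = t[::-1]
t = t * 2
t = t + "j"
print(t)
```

reverse → 'fmasvmvecg'
slice [1:4] → 'mas'
reverse → 'sam'
repeat ×2 → 'samsam'
+ 'j' → 'samsamj'

samsamj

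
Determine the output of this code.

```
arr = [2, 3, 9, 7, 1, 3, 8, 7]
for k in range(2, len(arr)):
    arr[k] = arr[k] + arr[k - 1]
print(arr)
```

[2, 3, 12, 19, 20, 23, 31, 38]

k=2: arr[2] = 9+3 = 12 → [2, 3, 12, 7, 1, 3, 8, 7]
k=3: arr[3] = 7+12 = 19 → [2, 3, 12, 19, 1, 3, 8, 7]
k=4: arr[4] = 1+19 = 20 → [2, 3, 12, 19, 20, 3, 8, 7]
k=5: arr[5] = 3+20 = 23 → [2, 3, 12, 19, 20, 23, 8, 7]
k=6: arr[6] = 8+23 = 31 → [2, 3, 12, 19, 20, 23, 31, 7]
k=7: arr[7] = 7+31 = 38 → [2, 3, 12, 19, 20, 23, 31, 38]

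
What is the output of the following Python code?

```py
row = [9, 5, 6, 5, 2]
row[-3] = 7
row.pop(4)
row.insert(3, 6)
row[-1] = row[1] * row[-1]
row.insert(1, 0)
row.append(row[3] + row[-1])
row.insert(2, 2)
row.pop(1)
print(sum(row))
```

row[-3] = 7 → [9, 5, 7, 5, 2]
pop(4) removes 2 → [9, 5, 7, 5]
insert 6 at 3 → [9, 5, 7, 6, 5]
row[-1] = row[1]*row[-1] = 5*5 = 25 → [9, 5, 7, 6, 25]
insert 0 at 1 → [9, 0, 5, 7, 6, 25]
append row[3]+row[-1] = 7+25 = 32 → [9, 0, 5, 7, 6, 25, 32]
insert 2 at 2 → [9, 0, 2, 5, 7, 6, 25, 32]
pop(1) removes 0 → [9, 2, 5, 7, 6, 25, 32]
sum = 86

86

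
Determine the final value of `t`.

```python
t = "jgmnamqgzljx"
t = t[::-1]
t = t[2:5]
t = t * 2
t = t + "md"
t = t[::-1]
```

reverse → 'xjlzgqmanmgj'
slice [2:5] → 'lzg'
repeat ×2 → 'lzglzg'
+ 'md' → 'lzglzgmd'
reverse → 'dmgzlgzl'

'dmgzlgzl'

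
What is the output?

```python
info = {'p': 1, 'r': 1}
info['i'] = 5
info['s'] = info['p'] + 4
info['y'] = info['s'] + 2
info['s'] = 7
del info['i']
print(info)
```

info['i'] = 5 → {'p': 1, 'r': 1, 'i': 5}
info['s'] = info['p']+4 = 5 → {'p': 1, 'r': 1, 'i': 5, 's': 5}
info['y'] = info['s']+2 = 7 → {'p': 1, 'r': 1, 'i': 5, 's': 5, 'y': 7}
info['s'] = 7 → {'p': 1, 'r': 1, 'i': 5, 's': 7, 'y': 7}
del 'i' → {'p': 1, 'r': 1, 's': 7, 'y': 7}

{'p': 1, 'r': 1, 's': 7, 'y': 7}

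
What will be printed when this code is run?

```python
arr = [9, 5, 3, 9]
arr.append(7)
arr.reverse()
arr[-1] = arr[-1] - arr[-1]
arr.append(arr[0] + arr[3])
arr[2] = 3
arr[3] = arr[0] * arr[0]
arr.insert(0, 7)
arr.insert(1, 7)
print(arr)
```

[7, 7, 7, 9, 3, 49, 0, 12]

append 7 → [9, 5, 3, 9, 7]
reverse → [7, 9, 3, 5, 9]
arr[-1] = arr[-1]-arr[-1] = 9-9 = 0 → [7, 9, 3, 5, 0]
append arr[0]+arr[3] = 7+5 = 12 → [7, 9, 3, 5, 0, 12]
arr[2] = 3 → [7, 9, 3, 5, 0, 12]
arr[3] = arr[0]*arr[0] = 7*7 = 49 → [7, 9, 3, 49, 0, 12]
insert 7 at 0 → [7, 7, 9, 3, 49, 0, 12]
insert 7 at 1 → [7, 7, 7, 9, 3, 49, 0, 12]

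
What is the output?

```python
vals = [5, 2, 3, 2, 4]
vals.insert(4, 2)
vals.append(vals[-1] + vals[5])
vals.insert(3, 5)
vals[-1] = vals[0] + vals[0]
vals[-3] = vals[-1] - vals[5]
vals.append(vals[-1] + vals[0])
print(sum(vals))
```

54

insert 2 at 4 → [5, 2, 3, 2, 2, 4]
append vals[-1]+vals[5] = 4+4 = 8 → [5, 2, 3, 2, 2, 4, 8]
insert 5 at 3 → [5, 2, 3, 5, 2, 2, 4, 8]
vals[-1] = vals[0]+vals[0] = 5+5 = 10 → [5, 2, 3, 5, 2, 2, 4, 10]
vals[-3] = vals[-1]-vals[5] = 10-2 = 8 → [5, 2, 3, 5, 2, 8, 4, 10]
append vals[-1]+vals[0] = 10+5 = 15 → [5, 2, 3, 5, 2, 8, 4, 10, 15]
sum = 54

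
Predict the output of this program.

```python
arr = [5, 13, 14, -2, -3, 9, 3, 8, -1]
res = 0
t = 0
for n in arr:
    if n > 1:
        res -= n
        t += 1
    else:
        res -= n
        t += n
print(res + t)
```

n=5: >1, res = 0-5 = -5; t=1
n=13: >1, res = (-5)-13 = -18; t=2
n=14: >1, res = (-18)-14 = -32; t=3
n=-2: not >1, res = (-32)-(-2) = -30; t=1
n=-3: not >1, res = (-30)-(-3) = -27; t=-2
n=9: >1, res = (-27)-9 = -36; t=-1
n=3: >1, res = (-36)-3 = -39; t=0
n=8: >1, res = (-39)-8 = -47; t=1
n=-1: not >1, res = (-47)-(-1) = -46; t=0
res+t = (-46)+0 = -46

-46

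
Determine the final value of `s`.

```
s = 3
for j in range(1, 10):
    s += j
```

48

j=1: s = 3+1 = 4
j=2: s = 4+2 = 6
j=3: s = 6+3 = 9
j=4: s = 9+4 = 13
j=5: s = 13+5 = 18
j=6: s = 18+6 = 24
j=7: s = 24+7 = 31
j=8: s = 31+8 = 39
j=9: s = 39+9 = 48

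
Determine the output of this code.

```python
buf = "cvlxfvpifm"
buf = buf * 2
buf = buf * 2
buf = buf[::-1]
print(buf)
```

mfipvfxlvcmfipvfxlvcmfipvfxlvcmfipvfxlvc

repeat ×2 → 'cvlxfvpifmcvlxfvpifm'
repeat ×2 → 'cvlxfvpifmcvlxfvpifmcvlxfvpifmcvlxfvpifm'
reverse → 'mfipvfxlvcmfipvfxlvcmfipvfxlvcmfipvfxlvc'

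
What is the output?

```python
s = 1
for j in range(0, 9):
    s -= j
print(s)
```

j=0: s = 1-0 = 1
j=1: s = 1-1 = 0
j=2: s = 0-2 = -2
j=3: s = (-2)-3 = -5
j=4: s = (-5)-4 = -9
j=5: s = (-9)-5 = -14
j=6: s = (-14)-6 = -20
j=7: s = (-20)-7 = -27
j=8: s = (-27)-8 = -35

-35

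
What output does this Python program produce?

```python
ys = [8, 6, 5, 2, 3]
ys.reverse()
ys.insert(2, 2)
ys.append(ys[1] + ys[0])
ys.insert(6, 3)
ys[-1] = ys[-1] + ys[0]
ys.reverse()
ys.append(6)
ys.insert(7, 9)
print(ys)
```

[8, 3, 8, 6, 5, 2, 2, 9, 3, 6]

reverse → [3, 2, 5, 6, 8]
insert 2 at 2 → [3, 2, 2, 5, 6, 8]
append ys[1]+ys[0] = 2+3 = 5 → [3, 2, 2, 5, 6, 8, 5]
insert 3 at 6 → [3, 2, 2, 5, 6, 8, 3, 5]
ys[-1] = ys[-1]+ys[0] = 5+3 = 8 → [3, 2, 2, 5, 6, 8, 3, 8]
reverse → [8, 3, 8, 6, 5, 2, 2, 3]
append 6 → [8, 3, 8, 6, 5, 2, 2, 3, 6]
insert 9 at 7 → [8, 3, 8, 6, 5, 2, 2, 9, 3, 6]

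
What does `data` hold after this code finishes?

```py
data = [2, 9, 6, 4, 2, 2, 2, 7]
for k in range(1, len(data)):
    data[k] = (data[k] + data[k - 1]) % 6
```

k=1: data[1] = (9+2)%6 = 5 → [2, 5, 6, 4, 2, 2, 2, 7]
k=2: data[2] = (6+5)%6 = 5 → [2, 5, 5, 4, 2, 2, 2, 7]
k=3: data[3] = (4+5)%6 = 3 → [2, 5, 5, 3, 2, 2, 2, 7]
k=4: data[4] = (2+3)%6 = 5 → [2, 5, 5, 3, 5, 2, 2, 7]
k=5: data[5] = (2+5)%6 = 1 → [2, 5, 5, 3, 5, 1, 2, 7]
k=6: data[6] = (2+1)%6 = 3 → [2, 5, 5, 3, 5, 1, 3, 7]
k=7: data[7] = (7+3)%6 = 4 → [2, 5, 5, 3, 5, 1, 3, 4]

[2, 5, 5, 3, 5, 1, 3, 4]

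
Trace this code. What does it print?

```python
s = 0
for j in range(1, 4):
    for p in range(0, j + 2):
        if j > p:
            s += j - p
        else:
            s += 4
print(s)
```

j=1,p=0: 1>0, s = 0+1 = 1
j=1,p=1: not 1>1, s = 1+4 = 5
j=1,p=2: not 1>2, s = 5+4 = 9
j=2,p=0: 2>0, s = 9+2 = 11
j=2,p=1: 2>1, s = 11+1 = 12
j=2,p=2: not 2>2, s = 12+4 = 16
j=2,p=3: not 2>3, s = 16+4 = 20
j=3,p=0: 3>0, s = 20+3 = 23
j=3,p=1: 3>1, s = 23+2 = 25
j=3,p=2: 3>2, s = 25+1 = 26
j=3,p=3: not 3>3, s = 26+4 = 30
j=3,p=4: not 3>4, s = 30+4 = 34

34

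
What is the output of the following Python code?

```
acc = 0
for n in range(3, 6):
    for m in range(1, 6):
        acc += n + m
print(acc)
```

105

n=3,m=1: acc = 0+4 = 4
n=3,m=2: acc = 4+5 = 9
n=3,m=3: acc = 9+6 = 15
n=3,m=4: acc = 15+7 = 22
n=3,m=5: acc = 22+8 = 30
n=4,m=1: acc = 30+5 = 35
n=4,m=2: acc = 35+6 = 41
n=4,m=3: acc = 41+7 = 48
n=4,m=4: acc = 48+8 = 56
n=4,m=5: acc = 56+9 = 65
n=5,m=1: acc = 65+6 = 71
n=5,m=2: acc = 71+7 = 78
n=5,m=3: acc = 78+8 = 86
n=5,m=4: acc = 86+9 = 95
n=5,m=5: acc = 95+10 = 105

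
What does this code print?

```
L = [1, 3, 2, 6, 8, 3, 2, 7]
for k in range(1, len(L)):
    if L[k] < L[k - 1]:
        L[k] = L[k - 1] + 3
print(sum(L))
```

66

k=1: 3>=1, unchanged → [1, 3, 2, 6, 8, 3, 2, 7]
k=2: 2<3, L[2] = 3+3 = 6 → [1, 3, 6, 6, 8, 3, 2, 7]
k=3: 6>=6, unchanged → [1, 3, 6, 6, 8, 3, 2, 7]
k=4: 8>=6, unchanged → [1, 3, 6, 6, 8, 3, 2, 7]
k=5: 3<8, L[5] = 8+3 = 11 → [1, 3, 6, 6, 8, 11, 2, 7]
k=6: 2<11, L[6] = 11+3 = 14 → [1, 3, 6, 6, 8, 11, 14, 7]
k=7: 7<14, L[7] = 14+3 = 17 → [1, 3, 6, 6, 8, 11, 14, 17]
sum = 66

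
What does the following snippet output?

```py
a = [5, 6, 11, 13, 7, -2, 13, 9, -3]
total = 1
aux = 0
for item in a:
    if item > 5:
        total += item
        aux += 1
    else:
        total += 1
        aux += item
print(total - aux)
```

item=5: not >5, total = 1+1 = 2; aux=5
item=6: >5, total = 2+6 = 8; aux=6
item=11: >5, total = 8+11 = 19; aux=7
item=13: >5, total = 19+13 = 32; aux=8
item=7: >5, total = 32+7 = 39; aux=9
item=-2: not >5, total = 39+1 = 40; aux=7
item=13: >5, total = 40+13 = 53; aux=8
item=9: >5, total = 53+9 = 62; aux=9
item=-3: not >5, total = 62+1 = 63; aux=6
total-aux = 63-6 = 57

57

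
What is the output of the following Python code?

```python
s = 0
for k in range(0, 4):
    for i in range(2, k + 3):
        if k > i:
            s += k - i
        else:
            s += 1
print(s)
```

k=0,i=2: not 0>2, s = 0+1 = 1
k=1,i=2: not 1>2, s = 1+1 = 2
k=1,i=3: not 1>3, s = 2+1 = 3
k=2,i=2: not 2>2, s = 3+1 = 4
k=2,i=3: not 2>3, s = 4+1 = 5
k=2,i=4: not 2>4, s = 5+1 = 6
k=3,i=2: 3>2, s = 6+1 = 7
k=3,i=3: not 3>3, s = 7+1 = 8
k=3,i=4: not 3>4, s = 8+1 = 9
k=3,i=5: not 3>5, s = 9+1 = 10

10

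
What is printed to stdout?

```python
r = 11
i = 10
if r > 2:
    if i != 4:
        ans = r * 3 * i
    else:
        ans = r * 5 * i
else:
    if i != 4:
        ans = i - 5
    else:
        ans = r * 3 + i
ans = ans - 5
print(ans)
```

325

r=11, i=10
r > 2 is True; i != 4 is True
→ ans = r * 3 * i = 330
ans = 330-5 = 325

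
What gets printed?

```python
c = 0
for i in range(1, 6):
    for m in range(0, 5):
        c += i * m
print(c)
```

150

i=1,m=0: c = 0+0 = 0
i=1,m=1: c = 0+1 = 1
i=1,m=2: c = 1+2 = 3
i=1,m=3: c = 3+3 = 6
i=1,m=4: c = 6+4 = 10
i=2,m=0: c = 10+0 = 10
i=2,m=1: c = 10+2 = 12
i=2,m=2: c = 12+4 = 16
i=2,m=3: c = 16+6 = 22
i=2,m=4: c = 22+8 = 30
i=3,m=0: c = 30+0 = 30
i=3,m=1: c = 30+3 = 33
i=3,m=2: c = 33+6 = 39
i=3,m=3: c = 39+9 = 48
i=3,m=4: c = 48+12 = 60
i=4,m=0: c = 60+0 = 60
i=4,m=1: c = 60+4 = 64
i=4,m=2: c = 64+8 = 72
i=4,m=3: c = 72+12 = 84
i=4,m=4: c = 84+16 = 100
i=5,m=0: c = 100+0 = 100
i=5,m=1: c = 100+5 = 105
i=5,m=2: c = 105+10 = 115
i=5,m=3: c = 115+15 = 130
i=5,m=4: c = 130+20 = 150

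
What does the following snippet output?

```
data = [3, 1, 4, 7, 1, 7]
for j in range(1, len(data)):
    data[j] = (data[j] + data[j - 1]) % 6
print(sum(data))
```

21

j=1: data[1] = (1+3)%6 = 4 → [3, 4, 4, 7, 1, 7]
j=2: data[2] = (4+4)%6 = 2 → [3, 4, 2, 7, 1, 7]
j=3: data[3] = (7+2)%6 = 3 → [3, 4, 2, 3, 1, 7]
j=4: data[4] = (1+3)%6 = 4 → [3, 4, 2, 3, 4, 7]
j=5: data[5] = (7+4)%6 = 5 → [3, 4, 2, 3, 4, 5]
sum = 21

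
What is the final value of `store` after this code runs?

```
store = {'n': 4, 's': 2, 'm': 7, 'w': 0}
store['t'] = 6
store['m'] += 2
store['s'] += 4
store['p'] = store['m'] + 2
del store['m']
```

store['t'] = 6 → {'n': 4, 's': 2, 'm': 7, 'w': 0, 't': 6}
store['m'] = 7+2 = 9 → {'n': 4, 's': 2, 'm': 9, 'w': 0, 't': 6}
store['s'] = 2+4 = 6 → {'n': 4, 's': 6, 'm': 9, 'w': 0, 't': 6}
store['p'] = store['m']+2 = 11 → {'n': 4, 's': 6, 'm': 9, 'w': 0, 't': 6, 'p': 11}
del 'm' → {'n': 4, 's': 6, 'w': 0, 't': 6, 'p': 11}

{'n': 4, 's': 6, 'w': 0, 't': 6, 'p': 11}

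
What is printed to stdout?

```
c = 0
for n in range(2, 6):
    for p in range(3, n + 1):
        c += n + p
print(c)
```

n=3,p=3: c = 0+6 = 6
n=4,p=3: c = 6+7 = 13
n=4,p=4: c = 13+8 = 21
n=5,p=3: c = 21+8 = 29
n=5,p=4: c = 29+9 = 38
n=5,p=5: c = 38+10 = 48

48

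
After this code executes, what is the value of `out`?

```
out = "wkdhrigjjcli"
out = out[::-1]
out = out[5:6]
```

reverse → 'ilcjjgirhdkw'
slice [5:6] → 'g'

'g'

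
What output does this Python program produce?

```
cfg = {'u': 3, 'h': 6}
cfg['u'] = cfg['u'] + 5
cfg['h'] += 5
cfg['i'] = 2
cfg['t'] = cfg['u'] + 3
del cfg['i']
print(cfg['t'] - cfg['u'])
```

3

cfg['u'] = cfg['u']+5 = 8 → {'u': 8, 'h': 6}
cfg['h'] = 6+5 = 11 → {'u': 8, 'h': 11}
cfg['i'] = 2 → {'u': 8, 'h': 11, 'i': 2}
cfg['t'] = cfg['u']+3 = 11 → {'u': 8, 'h': 11, 'i': 2, 't': 11}
del 'i' → {'u': 8, 'h': 11, 't': 11}
cfg['t']-cfg['u'] = 11-8 = 3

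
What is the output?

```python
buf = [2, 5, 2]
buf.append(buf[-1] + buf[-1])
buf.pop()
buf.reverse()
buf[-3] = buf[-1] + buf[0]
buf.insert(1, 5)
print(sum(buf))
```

append buf[-1]+buf[-1] = 2+2 = 4 → [2, 5, 2, 4]
pop() removes 4 → [2, 5, 2]
reverse → [2, 5, 2]
buf[-3] = buf[-1]+buf[0] = 2+2 = 4 → [4, 5, 2]
insert 5 at 1 → [4, 5, 5, 2]
sum = 16

16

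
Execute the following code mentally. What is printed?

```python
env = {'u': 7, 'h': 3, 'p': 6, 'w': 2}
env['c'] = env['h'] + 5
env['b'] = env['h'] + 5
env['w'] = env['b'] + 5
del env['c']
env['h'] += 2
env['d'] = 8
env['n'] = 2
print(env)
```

{'u': 7, 'h': 5, 'p': 6, 'w': 13, 'b': 8, 'd': 8, 'n': 2}

env['c'] = env['h']+5 = 8 → {'u': 7, 'h': 3, 'p': 6, 'w': 2, 'c': 8}
env['b'] = env['h']+5 = 8 → {'u': 7, 'h': 3, 'p': 6, 'w': 2, 'c': 8, 'b': 8}
env['w'] = env['b']+5 = 13 → {'u': 7, 'h': 3, 'p': 6, 'w': 13, 'c': 8, 'b': 8}
del 'c' → {'u': 7, 'h': 3, 'p': 6, 'w': 13, 'b': 8}
env['h'] = 3+2 = 5 → {'u': 7, 'h': 5, 'p': 6, 'w': 13, 'b': 8}
env['d'] = 8 → {'u': 7, 'h': 5, 'p': 6, 'w': 13, 'b': 8, 'd': 8}
env['n'] = 2 → {'u': 7, 'h': 5, 'p': 6, 'w': 13, 'b': 8, 'd': 8, 'n': 2}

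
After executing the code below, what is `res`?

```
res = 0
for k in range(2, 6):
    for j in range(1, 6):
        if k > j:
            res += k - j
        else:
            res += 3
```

50

k=2,j=1: 2>1, res = 0+1 = 1
k=2,j=2: not 2>2, res = 1+3 = 4
k=2,j=3: not 2>3, res = 4+3 = 7
k=2,j=4: not 2>4, res = 7+3 = 10
k=2,j=5: not 2>5, res = 10+3 = 13
k=3,j=1: 3>1, res = 13+2 = 15
k=3,j=2: 3>2, res = 15+1 = 16
k=3,j=3: not 3>3, res = 16+3 = 19
k=3,j=4: not 3>4, res = 19+3 = 22
k=3,j=5: not 3>5, res = 22+3 = 25
k=4,j=1: 4>1, res = 25+3 = 28
k=4,j=2: 4>2, res = 28+2 = 30
k=4,j=3: 4>3, res = 30+1 = 31
k=4,j=4: not 4>4, res = 31+3 = 34
k=4,j=5: not 4>5, res = 34+3 = 37
k=5,j=1: 5>1, res = 37+4 = 41
k=5,j=2: 5>2, res = 41+3 = 44
k=5,j=3: 5>3, res = 44+2 = 46
k=5,j=4: 5>4, res = 46+1 = 47
k=5,j=5: not 5>5, res = 47+3 = 50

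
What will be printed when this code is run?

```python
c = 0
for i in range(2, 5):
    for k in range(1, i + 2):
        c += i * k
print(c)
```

102

i=2,k=1: c = 0+2 = 2
i=2,k=2: c = 2+4 = 6
i=2,k=3: c = 6+6 = 12
i=3,k=1: c = 12+3 = 15
i=3,k=2: c = 15+6 = 21
i=3,k=3: c = 21+9 = 30
i=3,k=4: c = 30+12 = 42
i=4,k=1: c = 42+4 = 46
i=4,k=2: c = 46+8 = 54
i=4,k=3: c = 54+12 = 66
i=4,k=4: c = 66+16 = 82
i=4,k=5: c = 82+20 = 102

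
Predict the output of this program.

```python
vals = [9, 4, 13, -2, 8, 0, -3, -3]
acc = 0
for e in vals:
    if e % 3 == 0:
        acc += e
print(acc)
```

3

e=9: %3==0, acc = 0+9 = 9
e=4: not %3==0
e=13: not %3==0
e=-2: not %3==0
e=8: not %3==0
e=0: %3==0, acc = 9+0 = 9
e=-3: %3==0, acc = 9+(-3) = 6
e=-3: %3==0, acc = 6+(-3) = 3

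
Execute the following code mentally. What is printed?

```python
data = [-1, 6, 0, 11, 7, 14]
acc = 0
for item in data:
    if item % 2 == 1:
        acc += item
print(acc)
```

item=-1: odd, acc = 0+(-1) = -1
item=6: not odd
item=0: not odd
item=11: odd, acc = (-1)+11 = 10
item=7: odd, acc = 10+7 = 17
item=14: not odd

17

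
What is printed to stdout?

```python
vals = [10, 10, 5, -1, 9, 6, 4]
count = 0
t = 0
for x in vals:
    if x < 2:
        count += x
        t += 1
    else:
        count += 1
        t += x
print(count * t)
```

225

x=10: not <2, count = 0+1 = 1; t=10
x=10: not <2, count = 1+1 = 2; t=20
x=5: not <2, count = 2+1 = 3; t=25
x=-1: <2, count = 3+(-1) = 2; t=26
x=9: not <2, count = 2+1 = 3; t=35
x=6: not <2, count = 3+1 = 4; t=41
x=4: not <2, count = 4+1 = 5; t=45
count*t = 5*45 = 225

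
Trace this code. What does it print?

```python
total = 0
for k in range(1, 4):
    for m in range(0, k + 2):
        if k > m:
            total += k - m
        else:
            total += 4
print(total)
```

k=1,m=0: 1>0, total = 0+1 = 1
k=1,m=1: not 1>1, total = 1+4 = 5
k=1,m=2: not 1>2, total = 5+4 = 9
k=2,m=0: 2>0, total = 9+2 = 11
k=2,m=1: 2>1, total = 11+1 = 12
k=2,m=2: not 2>2, total = 12+4 = 16
k=2,m=3: not 2>3, total = 16+4 = 20
k=3,m=0: 3>0, total = 20+3 = 23
k=3,m=1: 3>1, total = 23+2 = 25
k=3,m=2: 3>2, total = 25+1 = 26
k=3,m=3: not 3>3, total = 26+4 = 30
k=3,m=4: not 3>4, total = 30+4 = 34

34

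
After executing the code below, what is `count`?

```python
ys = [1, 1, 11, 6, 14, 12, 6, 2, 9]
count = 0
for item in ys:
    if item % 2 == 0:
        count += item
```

40

item=1: not even
item=1: not even
item=11: not even
item=6: even, count = 0+6 = 6
item=14: even, count = 6+14 = 20
item=12: even, count = 20+12 = 32
item=6: even, count = 32+6 = 38
item=2: even, count = 38+2 = 40
item=9: not even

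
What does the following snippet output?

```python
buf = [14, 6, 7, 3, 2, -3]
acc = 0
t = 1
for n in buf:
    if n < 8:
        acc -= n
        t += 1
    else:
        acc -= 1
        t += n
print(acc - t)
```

n=14: not <8, acc = 0-1 = -1; t=15
n=6: <8, acc = (-1)-6 = -7; t=16
n=7: <8, acc = (-7)-7 = -14; t=17
n=3: <8, acc = (-14)-3 = -17; t=18
n=2: <8, acc = (-17)-2 = -19; t=19
n=-3: <8, acc = (-19)-(-3) = -16; t=20
acc-t = (-16)-20 = -36

-36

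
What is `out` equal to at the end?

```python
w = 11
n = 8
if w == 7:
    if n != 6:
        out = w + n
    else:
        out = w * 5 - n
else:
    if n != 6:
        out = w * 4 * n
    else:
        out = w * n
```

w=11, n=8
w == 7 is False; n != 6 is True
→ out = w * 4 * n = 352

352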